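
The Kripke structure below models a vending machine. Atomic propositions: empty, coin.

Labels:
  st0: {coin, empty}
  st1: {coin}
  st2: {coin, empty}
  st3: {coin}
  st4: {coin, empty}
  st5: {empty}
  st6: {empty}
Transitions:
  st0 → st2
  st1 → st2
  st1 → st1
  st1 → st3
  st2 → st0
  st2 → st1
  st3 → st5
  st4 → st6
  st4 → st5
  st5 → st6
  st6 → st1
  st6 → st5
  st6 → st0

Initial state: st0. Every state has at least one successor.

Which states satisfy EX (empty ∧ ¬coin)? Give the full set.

{st3, st4, st5, st6}

States satisfying empty ∧ ¬coin: {st5, st6}.
States satisfying EX (empty ∧ ¬coin): {st3, st4, st5, st6}.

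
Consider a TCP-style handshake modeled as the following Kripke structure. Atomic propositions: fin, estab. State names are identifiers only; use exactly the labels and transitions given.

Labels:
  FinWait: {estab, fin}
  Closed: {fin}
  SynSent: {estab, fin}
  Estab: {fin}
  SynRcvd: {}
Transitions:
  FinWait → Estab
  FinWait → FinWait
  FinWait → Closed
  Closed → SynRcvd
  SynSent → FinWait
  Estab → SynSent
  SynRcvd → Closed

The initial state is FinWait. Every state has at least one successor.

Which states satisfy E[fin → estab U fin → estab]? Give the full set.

{FinWait, SynSent, SynRcvd}

States satisfying fin → estab: {FinWait, SynSent, SynRcvd}.
States satisfying E[fin → estab U fin → estab]: {FinWait, SynSent, SynRcvd}.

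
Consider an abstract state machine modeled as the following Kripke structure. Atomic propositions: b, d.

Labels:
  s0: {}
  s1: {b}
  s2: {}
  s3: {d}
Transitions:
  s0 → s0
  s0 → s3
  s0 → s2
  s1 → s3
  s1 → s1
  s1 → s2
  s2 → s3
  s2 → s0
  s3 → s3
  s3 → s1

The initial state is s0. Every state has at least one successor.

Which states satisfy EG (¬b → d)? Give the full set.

States satisfying ¬b → d: {s1, s3}.
States satisfying EG (¬b → d): {s1, s3}.

{s1, s3}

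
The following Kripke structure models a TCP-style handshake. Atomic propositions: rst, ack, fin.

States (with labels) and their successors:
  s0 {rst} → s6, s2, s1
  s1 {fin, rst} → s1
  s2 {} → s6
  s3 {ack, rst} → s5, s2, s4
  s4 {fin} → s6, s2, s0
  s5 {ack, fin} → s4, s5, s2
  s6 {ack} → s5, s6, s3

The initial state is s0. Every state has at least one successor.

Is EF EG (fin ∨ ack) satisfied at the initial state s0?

Holds

States satisfying EG (fin ∨ ack): {s1, s3, s4, s5, s6}.
States satisfying EF EG (fin ∨ ack): {s0, s1, s2, s3, s4, s5, s6}.
Some path from s0 reaches a state where EG (fin ∨ ack) holds.
s0 ∈ Sat(EF EG (fin ∨ ack)).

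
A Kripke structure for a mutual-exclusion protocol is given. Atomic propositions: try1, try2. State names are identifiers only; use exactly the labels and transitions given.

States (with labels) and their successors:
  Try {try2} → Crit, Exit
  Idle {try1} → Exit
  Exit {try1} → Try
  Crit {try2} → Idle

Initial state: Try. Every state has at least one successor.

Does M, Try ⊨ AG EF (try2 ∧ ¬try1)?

States satisfying EF (try2 ∧ ¬try1): {Try, Idle, Exit, Crit}.
States satisfying AG EF (try2 ∧ ¬try1): {Try, Idle, Exit, Crit}.
Every state reachable from Try satisfies EF (try2 ∧ ¬try1).
Try ∈ Sat(AG EF (try2 ∧ ¬try1)).

Satisfied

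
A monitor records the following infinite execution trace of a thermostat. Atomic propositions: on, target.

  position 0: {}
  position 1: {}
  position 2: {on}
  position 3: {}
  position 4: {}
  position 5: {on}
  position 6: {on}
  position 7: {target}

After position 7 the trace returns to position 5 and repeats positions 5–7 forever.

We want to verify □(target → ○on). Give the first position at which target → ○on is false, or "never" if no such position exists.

never

target → ○on holds at every position 0..7, and those are all the positions the trace ever visits, so the invariant □(target → ○on) is never violated.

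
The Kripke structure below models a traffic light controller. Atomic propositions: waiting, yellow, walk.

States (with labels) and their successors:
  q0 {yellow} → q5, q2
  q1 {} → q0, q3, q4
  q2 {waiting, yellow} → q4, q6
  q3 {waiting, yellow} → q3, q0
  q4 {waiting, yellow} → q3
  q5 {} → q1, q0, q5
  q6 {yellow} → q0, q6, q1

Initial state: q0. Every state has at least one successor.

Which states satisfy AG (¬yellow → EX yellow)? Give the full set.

{q0, q1, q2, q3, q4, q5, q6}

States satisfying ¬yellow → EX yellow: {q0, q1, q2, q3, q4, q5, q6}.
States satisfying AG (¬yellow → EX yellow): {q0, q1, q2, q3, q4, q5, q6}.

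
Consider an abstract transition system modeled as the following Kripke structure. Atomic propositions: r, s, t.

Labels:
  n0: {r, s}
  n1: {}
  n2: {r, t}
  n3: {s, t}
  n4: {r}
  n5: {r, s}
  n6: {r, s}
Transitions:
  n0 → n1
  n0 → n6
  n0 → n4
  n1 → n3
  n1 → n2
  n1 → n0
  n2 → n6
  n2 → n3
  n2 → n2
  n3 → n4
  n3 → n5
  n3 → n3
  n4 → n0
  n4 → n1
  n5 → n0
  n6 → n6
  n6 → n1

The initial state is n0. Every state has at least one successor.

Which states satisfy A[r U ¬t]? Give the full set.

{n0, n1, n4, n5, n6}

States satisfying r: {n0, n2, n4, n5, n6}.
States satisfying ¬t: {n0, n1, n4, n5, n6}.
States satisfying A[r U ¬t]: {n0, n1, n4, n5, n6}.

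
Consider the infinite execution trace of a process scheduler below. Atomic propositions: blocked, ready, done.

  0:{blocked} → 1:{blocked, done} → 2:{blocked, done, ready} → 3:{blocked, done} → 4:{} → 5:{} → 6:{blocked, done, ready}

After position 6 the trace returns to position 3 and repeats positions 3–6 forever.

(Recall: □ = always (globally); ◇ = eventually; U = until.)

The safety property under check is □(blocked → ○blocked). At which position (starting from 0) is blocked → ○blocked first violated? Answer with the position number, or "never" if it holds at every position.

Check blocked → ○blocked at each position in order: 0 ✓, 1 ✓, 2 ✓.
At position 3 the labels are {blocked, done} and the next position 4 has {}, so blocked → ○blocked is false there. This is the first violation.

3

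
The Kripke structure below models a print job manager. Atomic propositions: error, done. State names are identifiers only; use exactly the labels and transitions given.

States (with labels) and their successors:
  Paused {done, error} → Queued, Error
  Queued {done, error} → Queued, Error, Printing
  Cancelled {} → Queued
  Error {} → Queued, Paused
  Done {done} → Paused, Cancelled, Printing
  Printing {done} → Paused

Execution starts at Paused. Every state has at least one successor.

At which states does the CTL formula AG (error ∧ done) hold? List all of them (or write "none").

none

States satisfying error ∧ done: {Paused, Queued}.
States satisfying AG (error ∧ done): ∅.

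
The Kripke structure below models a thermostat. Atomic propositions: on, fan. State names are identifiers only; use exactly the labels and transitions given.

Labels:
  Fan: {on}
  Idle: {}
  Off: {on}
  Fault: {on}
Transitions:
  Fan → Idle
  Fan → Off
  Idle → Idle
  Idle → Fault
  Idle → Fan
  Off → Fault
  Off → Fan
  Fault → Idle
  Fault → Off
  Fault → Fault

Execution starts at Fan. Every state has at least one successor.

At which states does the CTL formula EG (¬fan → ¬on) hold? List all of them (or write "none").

{Idle}

States satisfying ¬fan → ¬on: {Idle}.
States satisfying EG (¬fan → ¬on): {Idle}.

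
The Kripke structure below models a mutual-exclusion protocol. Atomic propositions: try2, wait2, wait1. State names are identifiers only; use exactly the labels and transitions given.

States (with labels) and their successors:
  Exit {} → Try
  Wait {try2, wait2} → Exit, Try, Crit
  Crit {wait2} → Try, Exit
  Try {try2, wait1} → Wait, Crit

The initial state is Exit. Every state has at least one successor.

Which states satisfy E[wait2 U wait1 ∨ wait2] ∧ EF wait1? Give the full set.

{Wait, Crit, Try}

States satisfying wait2: {Wait, Crit}.
States satisfying wait1 ∨ wait2: {Wait, Crit, Try}.
States satisfying E[wait2 U wait1 ∨ wait2]: {Wait, Crit, Try}.
States satisfying wait1: {Try}.
States satisfying EF wait1: {Exit, Wait, Crit, Try}.
States satisfying E[wait2 U wait1 ∨ wait2] ∧ EF wait1: {Wait, Crit, Try}.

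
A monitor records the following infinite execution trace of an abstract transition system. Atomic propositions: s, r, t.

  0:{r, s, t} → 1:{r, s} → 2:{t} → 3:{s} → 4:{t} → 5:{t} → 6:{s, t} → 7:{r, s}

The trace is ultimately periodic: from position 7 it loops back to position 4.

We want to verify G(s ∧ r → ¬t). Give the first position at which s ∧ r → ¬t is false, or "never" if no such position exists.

0

At position 0 the labels are {r, s, t}, so s ∧ r → ¬t is false there. This is the first violation.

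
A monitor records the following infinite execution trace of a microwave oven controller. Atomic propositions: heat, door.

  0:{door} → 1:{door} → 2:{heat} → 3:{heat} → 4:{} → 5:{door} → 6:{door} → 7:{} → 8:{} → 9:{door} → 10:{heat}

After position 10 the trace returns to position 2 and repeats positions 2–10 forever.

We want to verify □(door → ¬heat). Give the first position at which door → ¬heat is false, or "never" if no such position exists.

never

door → ¬heat holds at every position 0..10, and those are all the positions the trace ever visits, so the invariant □(door → ¬heat) is never violated.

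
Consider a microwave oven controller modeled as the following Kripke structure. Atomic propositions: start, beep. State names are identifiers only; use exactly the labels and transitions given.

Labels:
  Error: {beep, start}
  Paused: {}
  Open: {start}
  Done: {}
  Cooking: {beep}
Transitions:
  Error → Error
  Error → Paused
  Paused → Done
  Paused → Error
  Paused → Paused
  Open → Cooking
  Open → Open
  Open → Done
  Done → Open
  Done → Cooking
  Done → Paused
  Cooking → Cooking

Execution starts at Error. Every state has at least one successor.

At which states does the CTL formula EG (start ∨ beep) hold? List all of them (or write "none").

{Error, Open, Cooking}

States satisfying start ∨ beep: {Error, Open, Cooking}.
States satisfying EG (start ∨ beep): {Error, Open, Cooking}.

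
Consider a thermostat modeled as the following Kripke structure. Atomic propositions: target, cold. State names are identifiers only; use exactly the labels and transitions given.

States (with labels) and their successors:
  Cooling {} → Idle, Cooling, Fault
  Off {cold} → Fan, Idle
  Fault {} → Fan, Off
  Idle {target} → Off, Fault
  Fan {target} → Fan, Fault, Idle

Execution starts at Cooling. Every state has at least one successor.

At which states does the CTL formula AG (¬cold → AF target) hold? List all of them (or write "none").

{Off, Fault, Idle, Fan}

States satisfying ¬cold → AF target: {Off, Fault, Idle, Fan}.
States satisfying AG (¬cold → AF target): {Off, Fault, Idle, Fan}.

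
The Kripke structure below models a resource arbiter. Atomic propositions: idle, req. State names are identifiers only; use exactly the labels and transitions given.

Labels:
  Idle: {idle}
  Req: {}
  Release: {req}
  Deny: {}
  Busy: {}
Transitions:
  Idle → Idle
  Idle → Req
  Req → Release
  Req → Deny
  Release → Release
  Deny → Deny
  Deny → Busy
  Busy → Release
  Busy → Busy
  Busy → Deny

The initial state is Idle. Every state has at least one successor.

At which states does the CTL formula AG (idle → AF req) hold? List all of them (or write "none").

States satisfying idle → AF req: {Req, Release, Deny, Busy}.
States satisfying AG (idle → AF req): {Req, Release, Deny, Busy}.

{Req, Release, Deny, Busy}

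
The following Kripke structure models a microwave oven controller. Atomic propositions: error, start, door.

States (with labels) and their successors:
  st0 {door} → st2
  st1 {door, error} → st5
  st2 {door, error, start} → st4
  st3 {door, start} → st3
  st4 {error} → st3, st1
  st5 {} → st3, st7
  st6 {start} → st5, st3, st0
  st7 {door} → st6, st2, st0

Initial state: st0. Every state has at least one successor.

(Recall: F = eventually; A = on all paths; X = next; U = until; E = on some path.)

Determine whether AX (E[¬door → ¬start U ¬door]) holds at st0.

Satisfied

States satisfying E[¬door → ¬start U ¬door]: {st0, st1, st2, st4, st5, st6, st7}.
States satisfying AX (E[¬door → ¬start U ¬door]): {st0, st1, st2, st7}.
st0 ∈ Sat(AX (E[¬door → ¬start U ¬door])).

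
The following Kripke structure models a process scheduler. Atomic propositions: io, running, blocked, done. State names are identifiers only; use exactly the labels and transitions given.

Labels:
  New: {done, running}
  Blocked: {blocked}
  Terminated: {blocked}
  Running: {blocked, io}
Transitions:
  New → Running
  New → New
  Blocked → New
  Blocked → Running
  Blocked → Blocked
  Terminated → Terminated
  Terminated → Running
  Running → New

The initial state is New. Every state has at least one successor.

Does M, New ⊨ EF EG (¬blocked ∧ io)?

States satisfying EG (¬blocked ∧ io): ∅.
States satisfying EF EG (¬blocked ∧ io): ∅.
No suitable path/successor from New witnesses the formula.
New ∉ Sat(EF EG (¬blocked ∧ io)).

Violated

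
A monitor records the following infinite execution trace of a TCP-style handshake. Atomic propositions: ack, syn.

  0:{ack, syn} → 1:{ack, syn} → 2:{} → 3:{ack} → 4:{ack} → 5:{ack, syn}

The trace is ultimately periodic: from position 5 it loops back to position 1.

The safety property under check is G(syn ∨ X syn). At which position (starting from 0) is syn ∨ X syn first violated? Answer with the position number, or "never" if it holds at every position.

2

Check syn ∨ X syn at each position in order: 0 ✓, 1 ✓.
At position 2 the labels are {} and the next position 3 has {ack}, so syn ∨ X syn is false there. This is the first violation.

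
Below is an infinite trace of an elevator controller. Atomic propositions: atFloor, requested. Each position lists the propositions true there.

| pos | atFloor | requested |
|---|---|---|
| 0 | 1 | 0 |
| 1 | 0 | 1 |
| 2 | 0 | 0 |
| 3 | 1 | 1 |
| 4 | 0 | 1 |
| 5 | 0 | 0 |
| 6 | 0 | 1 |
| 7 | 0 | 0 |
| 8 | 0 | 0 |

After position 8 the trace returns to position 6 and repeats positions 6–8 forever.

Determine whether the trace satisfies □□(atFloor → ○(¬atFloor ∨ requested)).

Yes

□(atFloor → ○(¬atFloor ∨ requested)) holds at every position 0..8, and those are all positions ever visited, so □□(atFloor → ○(¬atFloor ∨ requested)) holds.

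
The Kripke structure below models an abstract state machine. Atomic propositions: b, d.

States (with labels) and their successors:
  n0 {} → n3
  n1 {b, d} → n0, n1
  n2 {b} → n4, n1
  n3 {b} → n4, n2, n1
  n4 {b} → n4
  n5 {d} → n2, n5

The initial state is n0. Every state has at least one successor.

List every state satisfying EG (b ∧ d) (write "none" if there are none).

{n1}

States satisfying b ∧ d: {n1}.
States satisfying EG (b ∧ d): {n1}.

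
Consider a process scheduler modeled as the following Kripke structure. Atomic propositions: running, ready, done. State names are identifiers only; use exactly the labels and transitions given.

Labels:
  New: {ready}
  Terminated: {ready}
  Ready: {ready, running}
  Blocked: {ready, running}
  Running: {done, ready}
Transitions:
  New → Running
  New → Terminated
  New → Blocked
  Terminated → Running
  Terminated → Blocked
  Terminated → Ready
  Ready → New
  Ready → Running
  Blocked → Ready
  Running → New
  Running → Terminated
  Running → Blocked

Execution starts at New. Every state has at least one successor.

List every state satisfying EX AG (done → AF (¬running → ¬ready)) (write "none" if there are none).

States satisfying AG (done → AF (¬running → ¬ready)): ∅.
States satisfying EX AG (done → AF (¬running → ¬ready)): ∅.

none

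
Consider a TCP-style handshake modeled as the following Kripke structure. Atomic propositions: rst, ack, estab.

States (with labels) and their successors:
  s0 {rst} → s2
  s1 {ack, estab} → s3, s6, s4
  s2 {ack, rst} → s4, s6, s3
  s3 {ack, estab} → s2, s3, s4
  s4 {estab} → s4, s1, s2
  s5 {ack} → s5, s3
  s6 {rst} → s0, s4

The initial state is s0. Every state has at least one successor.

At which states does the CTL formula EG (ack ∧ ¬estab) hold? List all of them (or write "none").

States satisfying ack ∧ ¬estab: {s2, s5}.
States satisfying EG (ack ∧ ¬estab): {s5}.

{s5}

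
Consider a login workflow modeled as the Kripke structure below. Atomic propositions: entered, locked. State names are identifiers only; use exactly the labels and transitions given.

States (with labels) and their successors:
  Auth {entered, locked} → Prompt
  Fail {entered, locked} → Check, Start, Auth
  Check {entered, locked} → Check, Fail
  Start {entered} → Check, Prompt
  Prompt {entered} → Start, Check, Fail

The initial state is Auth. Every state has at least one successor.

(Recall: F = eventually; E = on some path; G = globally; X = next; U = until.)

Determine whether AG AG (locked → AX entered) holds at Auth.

Yes

States satisfying AG (locked → AX entered): {Auth, Fail, Check, Start, Prompt}.
States satisfying AG AG (locked → AX entered): {Auth, Fail, Check, Start, Prompt}.
Every state reachable from Auth satisfies AG (locked → AX entered).
Auth ∈ Sat(AG AG (locked → AX entered)).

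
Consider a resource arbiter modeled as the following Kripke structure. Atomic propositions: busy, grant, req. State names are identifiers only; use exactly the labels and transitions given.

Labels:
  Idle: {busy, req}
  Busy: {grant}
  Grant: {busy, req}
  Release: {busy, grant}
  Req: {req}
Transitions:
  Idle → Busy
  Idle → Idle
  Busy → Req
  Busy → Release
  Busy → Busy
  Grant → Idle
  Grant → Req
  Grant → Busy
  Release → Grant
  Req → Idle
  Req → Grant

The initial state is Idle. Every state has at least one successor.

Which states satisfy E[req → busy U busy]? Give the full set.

States satisfying req → busy: {Idle, Busy, Grant, Release}.
States satisfying busy: {Idle, Grant, Release}.
States satisfying E[req → busy U busy]: {Idle, Busy, Grant, Release}.

{Idle, Busy, Grant, Release}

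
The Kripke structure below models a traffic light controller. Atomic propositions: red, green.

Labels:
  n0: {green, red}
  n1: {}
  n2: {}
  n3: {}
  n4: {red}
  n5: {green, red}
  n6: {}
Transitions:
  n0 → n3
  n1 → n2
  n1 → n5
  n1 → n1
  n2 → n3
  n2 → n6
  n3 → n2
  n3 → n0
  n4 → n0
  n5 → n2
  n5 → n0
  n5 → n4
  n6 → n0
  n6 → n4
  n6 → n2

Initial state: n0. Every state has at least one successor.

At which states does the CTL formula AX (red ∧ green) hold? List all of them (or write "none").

States satisfying red ∧ green: {n0, n5}.
States satisfying AX (red ∧ green): {n4}.

{n4}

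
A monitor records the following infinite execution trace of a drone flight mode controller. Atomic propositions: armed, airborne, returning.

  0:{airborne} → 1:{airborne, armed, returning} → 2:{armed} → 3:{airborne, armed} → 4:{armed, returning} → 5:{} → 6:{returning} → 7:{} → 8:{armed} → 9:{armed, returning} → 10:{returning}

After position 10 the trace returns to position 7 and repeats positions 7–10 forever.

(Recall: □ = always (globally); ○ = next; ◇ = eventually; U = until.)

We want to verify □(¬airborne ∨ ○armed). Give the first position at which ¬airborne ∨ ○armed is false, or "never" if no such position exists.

never

¬airborne ∨ ○armed holds at every position 0..10, and those are all the positions the trace ever visits, so the invariant □(¬airborne ∨ ○armed) is never violated.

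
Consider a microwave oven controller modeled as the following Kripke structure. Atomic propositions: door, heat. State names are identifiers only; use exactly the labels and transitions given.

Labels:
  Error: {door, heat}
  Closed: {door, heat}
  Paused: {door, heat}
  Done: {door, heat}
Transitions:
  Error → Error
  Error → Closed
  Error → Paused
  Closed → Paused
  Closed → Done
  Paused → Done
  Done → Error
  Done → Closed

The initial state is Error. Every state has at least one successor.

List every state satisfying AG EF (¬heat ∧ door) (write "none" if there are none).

none

States satisfying EF (¬heat ∧ door): ∅.
States satisfying AG EF (¬heat ∧ door): ∅.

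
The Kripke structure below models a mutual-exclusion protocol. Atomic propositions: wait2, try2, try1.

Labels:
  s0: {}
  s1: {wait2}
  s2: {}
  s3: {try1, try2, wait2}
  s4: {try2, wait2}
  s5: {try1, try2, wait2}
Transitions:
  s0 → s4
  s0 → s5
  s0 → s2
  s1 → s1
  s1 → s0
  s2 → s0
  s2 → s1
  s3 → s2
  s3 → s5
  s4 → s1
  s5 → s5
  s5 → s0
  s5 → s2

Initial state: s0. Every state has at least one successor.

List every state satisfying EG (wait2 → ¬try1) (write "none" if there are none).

States satisfying wait2 → ¬try1: {s0, s1, s2, s4}.
States satisfying EG (wait2 → ¬try1): {s0, s1, s2, s4}.

{s0, s1, s2, s4}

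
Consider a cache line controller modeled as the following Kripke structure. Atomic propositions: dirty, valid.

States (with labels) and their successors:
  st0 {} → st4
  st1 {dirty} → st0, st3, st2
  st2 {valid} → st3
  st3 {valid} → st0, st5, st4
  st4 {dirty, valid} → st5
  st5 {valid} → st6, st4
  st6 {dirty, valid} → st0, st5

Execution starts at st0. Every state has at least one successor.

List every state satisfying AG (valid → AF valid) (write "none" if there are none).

{st0, st1, st2, st3, st4, st5, st6}

States satisfying valid → AF valid: {st0, st1, st2, st3, st4, st5, st6}.
States satisfying AG (valid → AF valid): {st0, st1, st2, st3, st4, st5, st6}.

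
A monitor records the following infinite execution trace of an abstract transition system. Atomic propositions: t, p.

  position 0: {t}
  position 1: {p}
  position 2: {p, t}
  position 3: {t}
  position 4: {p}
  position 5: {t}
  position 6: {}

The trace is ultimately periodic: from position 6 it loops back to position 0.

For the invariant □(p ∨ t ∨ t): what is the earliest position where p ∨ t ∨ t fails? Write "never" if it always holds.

Check p ∨ t ∨ t at each position in order: 0 ✓, 1 ✓, 2 ✓, 3 ✓, 4 ✓, 5 ✓.
At position 6 the labels are {}, so p ∨ t ∨ t is false there. This is the first violation.

6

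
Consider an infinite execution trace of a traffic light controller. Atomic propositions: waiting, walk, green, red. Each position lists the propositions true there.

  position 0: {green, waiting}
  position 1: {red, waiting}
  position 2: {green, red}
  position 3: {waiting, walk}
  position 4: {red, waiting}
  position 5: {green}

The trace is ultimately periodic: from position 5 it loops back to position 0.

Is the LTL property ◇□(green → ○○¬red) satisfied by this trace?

Violated

□(green → ○○¬red) is false at every position 0..5, so it never becomes true and ◇□(green → ○○¬red) fails.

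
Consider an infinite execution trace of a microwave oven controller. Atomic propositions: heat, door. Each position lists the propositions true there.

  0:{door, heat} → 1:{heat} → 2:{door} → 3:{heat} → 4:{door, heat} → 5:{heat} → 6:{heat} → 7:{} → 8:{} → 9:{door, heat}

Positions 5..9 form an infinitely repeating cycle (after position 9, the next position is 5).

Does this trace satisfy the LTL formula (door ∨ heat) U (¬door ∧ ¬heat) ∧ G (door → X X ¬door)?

Walking from position 0: ¬door ∧ ¬heat first holds at position 7, and door ∨ heat holds at every earlier position along the way, so (door ∨ heat) U (¬door ∧ ¬heat) holds.
door → X X ¬door must hold at every position from 0 onward. It fails at position 0, so G (door → X X ¬door) is false.
Positions where door holds: 0, 2, 4, 9.
Check X X ¬door at each: 0→fails, 2→fails, 4→ok, 9→ok.
At position 0: (door ∨ heat) U (¬door ∧ ¬heat) is true; G (door → X X ¬door) is false; so (door ∨ heat) U (¬door ∧ ¬heat) ∧ G (door → X X ¬door) is false.

No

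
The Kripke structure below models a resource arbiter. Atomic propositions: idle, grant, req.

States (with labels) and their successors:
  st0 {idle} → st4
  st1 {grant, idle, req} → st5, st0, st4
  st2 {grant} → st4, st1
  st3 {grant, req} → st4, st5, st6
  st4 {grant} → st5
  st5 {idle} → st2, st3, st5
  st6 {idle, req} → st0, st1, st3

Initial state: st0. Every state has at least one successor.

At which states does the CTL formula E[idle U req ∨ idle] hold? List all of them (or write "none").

States satisfying idle: {st0, st1, st5, st6}.
States satisfying req ∨ idle: {st0, st1, st3, st5, st6}.
States satisfying E[idle U req ∨ idle]: {st0, st1, st3, st5, st6}.

{st0, st1, st3, st5, st6}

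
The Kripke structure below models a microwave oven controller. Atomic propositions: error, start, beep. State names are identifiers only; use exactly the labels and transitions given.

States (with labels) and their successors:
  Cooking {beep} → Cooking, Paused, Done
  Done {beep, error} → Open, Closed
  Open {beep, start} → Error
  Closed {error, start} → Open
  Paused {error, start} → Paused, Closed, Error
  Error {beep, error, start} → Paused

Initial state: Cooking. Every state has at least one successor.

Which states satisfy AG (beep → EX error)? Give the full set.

States satisfying beep → EX error: {Cooking, Done, Open, Closed, Paused, Error}.
States satisfying AG (beep → EX error): {Cooking, Done, Open, Closed, Paused, Error}.

{Cooking, Done, Open, Closed, Paused, Error}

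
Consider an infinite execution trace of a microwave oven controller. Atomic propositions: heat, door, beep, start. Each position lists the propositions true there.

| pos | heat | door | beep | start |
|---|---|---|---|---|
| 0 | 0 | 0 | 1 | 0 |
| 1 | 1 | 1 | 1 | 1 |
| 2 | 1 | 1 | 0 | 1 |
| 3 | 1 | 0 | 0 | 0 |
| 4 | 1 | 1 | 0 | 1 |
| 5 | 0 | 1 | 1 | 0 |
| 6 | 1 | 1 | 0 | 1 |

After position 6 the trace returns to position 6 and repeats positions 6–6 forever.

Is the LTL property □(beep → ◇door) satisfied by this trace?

Yes

beep → ◇door holds at every position 0..6, and those are all positions ever visited, so □(beep → ◇door) holds.
Positions where beep holds: 0, 1, 5.
Check ◇door at each: 0→ok, 1→ok, 5→ok.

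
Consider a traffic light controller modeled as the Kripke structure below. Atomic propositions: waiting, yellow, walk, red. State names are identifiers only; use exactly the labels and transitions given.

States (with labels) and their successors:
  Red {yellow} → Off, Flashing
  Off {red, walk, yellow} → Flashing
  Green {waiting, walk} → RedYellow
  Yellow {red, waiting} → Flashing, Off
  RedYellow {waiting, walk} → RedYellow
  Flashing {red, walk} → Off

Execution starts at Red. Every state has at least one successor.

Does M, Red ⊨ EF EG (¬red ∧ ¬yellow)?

Violated

States satisfying EG (¬red ∧ ¬yellow): {Green, RedYellow}.
States satisfying EF EG (¬red ∧ ¬yellow): {Green, RedYellow}.
No suitable path/successor from Red witnesses the formula.
Red ∉ Sat(EF EG (¬red ∧ ¬yellow)).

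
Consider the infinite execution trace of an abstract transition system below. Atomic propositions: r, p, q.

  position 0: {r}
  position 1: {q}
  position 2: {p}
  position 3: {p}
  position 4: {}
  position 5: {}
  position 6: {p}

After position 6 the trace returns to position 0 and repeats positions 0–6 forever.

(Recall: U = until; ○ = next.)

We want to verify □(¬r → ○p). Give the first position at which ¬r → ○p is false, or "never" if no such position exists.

3

Check ¬r → ○p at each position in order: 0 ✓, 1 ✓, 2 ✓.
At position 3 the labels are {p} and the next position 4 has {}, so ¬r → ○p is false there. This is the first violation.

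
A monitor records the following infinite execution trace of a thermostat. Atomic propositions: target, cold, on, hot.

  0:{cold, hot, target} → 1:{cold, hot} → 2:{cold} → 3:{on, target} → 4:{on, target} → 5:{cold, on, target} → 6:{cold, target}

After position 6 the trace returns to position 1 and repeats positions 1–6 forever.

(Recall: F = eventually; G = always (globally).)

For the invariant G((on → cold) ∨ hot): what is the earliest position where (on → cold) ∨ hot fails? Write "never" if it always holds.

Check (on → cold) ∨ hot at each position in order: 0 ✓, 1 ✓, 2 ✓.
At position 3 the labels are {on, target}, so (on → cold) ∨ hot is false there. This is the first violation.

3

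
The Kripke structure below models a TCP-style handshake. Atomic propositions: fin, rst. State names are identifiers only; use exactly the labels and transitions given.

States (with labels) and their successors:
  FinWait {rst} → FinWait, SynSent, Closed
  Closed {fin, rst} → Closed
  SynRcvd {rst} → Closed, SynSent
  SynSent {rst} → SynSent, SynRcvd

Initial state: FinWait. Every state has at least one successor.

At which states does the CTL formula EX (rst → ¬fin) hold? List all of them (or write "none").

{FinWait, SynRcvd, SynSent}

States satisfying rst → ¬fin: {FinWait, SynRcvd, SynSent}.
States satisfying EX (rst → ¬fin): {FinWait, SynRcvd, SynSent}.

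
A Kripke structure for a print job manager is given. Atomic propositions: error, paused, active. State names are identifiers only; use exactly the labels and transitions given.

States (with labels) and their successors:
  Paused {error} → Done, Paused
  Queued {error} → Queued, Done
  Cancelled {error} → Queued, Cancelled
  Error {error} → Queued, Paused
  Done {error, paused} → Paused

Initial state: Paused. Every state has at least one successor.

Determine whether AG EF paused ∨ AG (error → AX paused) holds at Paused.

Holds

States satisfying EF paused: {Paused, Queued, Cancelled, Error, Done}.
States satisfying AG EF paused: {Paused, Queued, Cancelled, Error, Done}.
States satisfying error → AX paused: ∅.
States satisfying AG (error → AX paused): ∅.
States satisfying AG EF paused ∨ AG (error → AX paused): {Paused, Queued, Cancelled, Error, Done}.
Paused ∈ Sat(AG EF paused ∨ AG (error → AX paused)).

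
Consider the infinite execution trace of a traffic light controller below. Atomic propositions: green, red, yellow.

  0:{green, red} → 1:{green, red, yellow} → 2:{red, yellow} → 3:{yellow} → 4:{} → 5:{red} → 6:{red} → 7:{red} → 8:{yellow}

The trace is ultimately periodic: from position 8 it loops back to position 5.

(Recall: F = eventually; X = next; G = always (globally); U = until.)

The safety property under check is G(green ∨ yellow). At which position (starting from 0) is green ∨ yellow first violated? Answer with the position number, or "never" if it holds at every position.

Check green ∨ yellow at each position in order: 0 ✓, 1 ✓, 2 ✓, 3 ✓.
At position 4 the labels are {}, so green ∨ yellow is false there. This is the first violation.

4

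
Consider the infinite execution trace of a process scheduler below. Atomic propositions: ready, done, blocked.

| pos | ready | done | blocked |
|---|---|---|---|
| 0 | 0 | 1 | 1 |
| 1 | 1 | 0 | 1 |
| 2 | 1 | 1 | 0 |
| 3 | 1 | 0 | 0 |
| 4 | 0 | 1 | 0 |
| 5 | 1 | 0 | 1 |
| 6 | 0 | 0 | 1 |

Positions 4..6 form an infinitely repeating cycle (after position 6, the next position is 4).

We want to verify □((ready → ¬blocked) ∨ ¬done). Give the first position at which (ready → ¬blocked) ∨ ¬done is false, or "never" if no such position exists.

never

(ready → ¬blocked) ∨ ¬done holds at every position 0..6, and those are all the positions the trace ever visits, so the invariant □((ready → ¬blocked) ∨ ¬done) is never violated.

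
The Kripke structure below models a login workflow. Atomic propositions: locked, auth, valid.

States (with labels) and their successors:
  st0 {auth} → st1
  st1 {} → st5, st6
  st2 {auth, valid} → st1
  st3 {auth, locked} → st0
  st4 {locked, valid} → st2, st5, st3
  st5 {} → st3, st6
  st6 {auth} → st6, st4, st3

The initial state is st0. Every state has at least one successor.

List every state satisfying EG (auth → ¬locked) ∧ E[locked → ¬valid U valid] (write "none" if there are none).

States satisfying auth → ¬locked: {st0, st1, st2, st4, st5, st6}.
States satisfying EG (auth → ¬locked): {st0, st1, st2, st4, st5, st6}.
States satisfying locked → ¬valid: {st0, st1, st2, st3, st5, st6}.
States satisfying valid: {st2, st4}.
States satisfying E[locked → ¬valid U valid]: {st0, st1, st2, st3, st4, st5, st6}.
States satisfying EG (auth → ¬locked) ∧ E[locked → ¬valid U valid]: {st0, st1, st2, st4, st5, st6}.

{st0, st1, st2, st4, st5, st6}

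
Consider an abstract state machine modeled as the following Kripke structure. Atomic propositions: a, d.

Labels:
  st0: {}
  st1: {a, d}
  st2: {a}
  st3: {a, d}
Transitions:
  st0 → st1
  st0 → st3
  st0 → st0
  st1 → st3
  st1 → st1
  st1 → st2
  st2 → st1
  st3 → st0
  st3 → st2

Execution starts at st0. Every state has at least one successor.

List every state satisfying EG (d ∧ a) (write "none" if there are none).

States satisfying d ∧ a: {st1, st3}.
States satisfying EG (d ∧ a): {st1}.

{st1}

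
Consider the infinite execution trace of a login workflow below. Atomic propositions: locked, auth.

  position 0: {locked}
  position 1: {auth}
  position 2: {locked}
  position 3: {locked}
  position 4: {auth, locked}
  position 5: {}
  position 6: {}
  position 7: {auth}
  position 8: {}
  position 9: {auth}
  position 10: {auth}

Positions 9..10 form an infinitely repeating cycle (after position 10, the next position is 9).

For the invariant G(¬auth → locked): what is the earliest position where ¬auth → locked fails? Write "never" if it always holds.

Check ¬auth → locked at each position in order: 0 ✓, 1 ✓, 2 ✓, 3 ✓, 4 ✓.
At position 5 the labels are {}, so ¬auth → locked is false there. This is the first violation.

5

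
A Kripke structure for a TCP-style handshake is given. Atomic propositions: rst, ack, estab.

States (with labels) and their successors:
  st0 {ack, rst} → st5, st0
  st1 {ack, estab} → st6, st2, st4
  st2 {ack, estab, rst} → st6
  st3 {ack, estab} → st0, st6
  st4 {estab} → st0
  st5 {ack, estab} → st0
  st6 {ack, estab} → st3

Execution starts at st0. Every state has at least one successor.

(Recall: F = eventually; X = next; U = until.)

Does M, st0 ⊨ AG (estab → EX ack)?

States satisfying estab → EX ack: {st0, st1, st2, st3, st4, st5, st6}.
States satisfying AG (estab → EX ack): {st0, st1, st2, st3, st4, st5, st6}.
Every state reachable from st0 satisfies estab → EX ack.
st0 ∈ Sat(AG (estab → EX ack)).

Yes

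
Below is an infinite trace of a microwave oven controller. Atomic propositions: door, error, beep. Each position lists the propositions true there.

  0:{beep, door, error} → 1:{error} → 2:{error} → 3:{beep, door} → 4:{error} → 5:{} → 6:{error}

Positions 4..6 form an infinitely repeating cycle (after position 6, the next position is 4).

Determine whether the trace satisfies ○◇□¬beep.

The position after 0 is 1; ◇□¬beep is true there.

Holds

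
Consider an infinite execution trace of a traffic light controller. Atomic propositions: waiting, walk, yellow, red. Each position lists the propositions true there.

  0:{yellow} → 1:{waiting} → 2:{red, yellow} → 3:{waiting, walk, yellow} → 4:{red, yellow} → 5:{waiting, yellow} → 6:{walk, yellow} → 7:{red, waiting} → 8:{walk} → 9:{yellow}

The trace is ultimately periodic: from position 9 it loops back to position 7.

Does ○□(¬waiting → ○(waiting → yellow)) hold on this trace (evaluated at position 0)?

Violated

The position after 0 is 1; □(¬waiting → ○(waiting → yellow)) is false there.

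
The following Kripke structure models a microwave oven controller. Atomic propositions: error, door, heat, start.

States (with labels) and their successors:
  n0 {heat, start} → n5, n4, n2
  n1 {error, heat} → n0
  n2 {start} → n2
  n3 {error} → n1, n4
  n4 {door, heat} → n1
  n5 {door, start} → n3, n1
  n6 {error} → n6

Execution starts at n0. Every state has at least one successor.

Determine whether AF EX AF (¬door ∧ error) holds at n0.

Yes

States satisfying EX AF (¬door ∧ error): {n0, n3, n4, n5, n6}.
States satisfying AF EX AF (¬door ∧ error): {n0, n1, n3, n4, n5, n6}.
n0 ∈ Sat(AF EX AF (¬door ∧ error)).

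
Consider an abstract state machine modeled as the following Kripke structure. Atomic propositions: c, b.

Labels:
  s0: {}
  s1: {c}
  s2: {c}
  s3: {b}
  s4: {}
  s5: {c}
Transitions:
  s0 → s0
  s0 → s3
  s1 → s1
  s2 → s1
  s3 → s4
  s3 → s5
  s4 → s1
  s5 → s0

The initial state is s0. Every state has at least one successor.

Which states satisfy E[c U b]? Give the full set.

{s3}

States satisfying c: {s1, s2, s5}.
States satisfying b: {s3}.
States satisfying E[c U b]: {s3}.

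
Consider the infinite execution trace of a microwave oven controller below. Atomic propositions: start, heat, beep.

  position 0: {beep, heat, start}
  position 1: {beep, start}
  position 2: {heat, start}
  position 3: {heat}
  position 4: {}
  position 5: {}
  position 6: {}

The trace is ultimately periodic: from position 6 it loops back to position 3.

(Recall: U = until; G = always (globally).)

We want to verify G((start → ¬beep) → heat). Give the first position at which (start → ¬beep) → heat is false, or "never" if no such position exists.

Check (start → ¬beep) → heat at each position in order: 0 ✓, 1 ✓, 2 ✓, 3 ✓.
At position 4 the labels are {}, so (start → ¬beep) → heat is false there. This is the first violation.

4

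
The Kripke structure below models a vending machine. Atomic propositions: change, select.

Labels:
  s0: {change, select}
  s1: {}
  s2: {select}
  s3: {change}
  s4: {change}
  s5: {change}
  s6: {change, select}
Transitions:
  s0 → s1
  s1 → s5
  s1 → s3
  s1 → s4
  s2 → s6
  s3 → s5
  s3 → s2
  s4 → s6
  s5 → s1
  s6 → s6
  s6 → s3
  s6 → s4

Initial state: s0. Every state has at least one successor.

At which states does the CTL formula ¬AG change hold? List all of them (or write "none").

{s0, s1, s2, s3, s4, s5, s6}

States satisfying change: {s0, s3, s4, s5, s6}.
States satisfying AG change: ∅.
States satisfying ¬AG change: {s0, s1, s2, s3, s4, s5, s6}.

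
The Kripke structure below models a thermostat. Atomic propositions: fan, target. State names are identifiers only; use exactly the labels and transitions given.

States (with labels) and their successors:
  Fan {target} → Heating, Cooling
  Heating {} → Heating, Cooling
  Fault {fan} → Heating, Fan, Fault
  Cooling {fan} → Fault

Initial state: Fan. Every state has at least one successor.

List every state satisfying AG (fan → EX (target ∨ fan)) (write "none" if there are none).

States satisfying fan → EX (target ∨ fan): {Fan, Heating, Fault, Cooling}.
States satisfying AG (fan → EX (target ∨ fan)): {Fan, Heating, Fault, Cooling}.

{Fan, Heating, Fault, Cooling}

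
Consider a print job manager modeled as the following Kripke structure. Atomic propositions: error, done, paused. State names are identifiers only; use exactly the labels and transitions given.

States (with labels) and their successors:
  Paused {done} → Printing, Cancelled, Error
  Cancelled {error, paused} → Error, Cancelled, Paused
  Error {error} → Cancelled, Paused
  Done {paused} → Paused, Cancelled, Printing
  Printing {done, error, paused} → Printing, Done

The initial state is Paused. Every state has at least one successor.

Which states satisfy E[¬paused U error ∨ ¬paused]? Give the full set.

States satisfying ¬paused: {Paused, Error}.
States satisfying error ∨ ¬paused: {Paused, Cancelled, Error, Printing}.
States satisfying E[¬paused U error ∨ ¬paused]: {Paused, Cancelled, Error, Printing}.

{Paused, Cancelled, Error, Printing}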